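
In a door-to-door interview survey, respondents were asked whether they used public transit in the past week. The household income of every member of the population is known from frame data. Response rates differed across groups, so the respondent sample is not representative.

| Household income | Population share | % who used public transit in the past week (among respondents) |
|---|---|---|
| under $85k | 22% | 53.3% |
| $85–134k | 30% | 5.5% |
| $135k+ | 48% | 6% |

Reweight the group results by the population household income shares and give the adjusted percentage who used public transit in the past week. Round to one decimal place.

Reweight to the known household income distribution:
  under $85k: 0.22 × 53.3 = 11.726
  $85–134k: 0.3 × 5.5 = 1.65
  $135k+: 0.48 × 6 = 2.88
Post-stratified estimate = 16.256 → 16.3%.

16.3%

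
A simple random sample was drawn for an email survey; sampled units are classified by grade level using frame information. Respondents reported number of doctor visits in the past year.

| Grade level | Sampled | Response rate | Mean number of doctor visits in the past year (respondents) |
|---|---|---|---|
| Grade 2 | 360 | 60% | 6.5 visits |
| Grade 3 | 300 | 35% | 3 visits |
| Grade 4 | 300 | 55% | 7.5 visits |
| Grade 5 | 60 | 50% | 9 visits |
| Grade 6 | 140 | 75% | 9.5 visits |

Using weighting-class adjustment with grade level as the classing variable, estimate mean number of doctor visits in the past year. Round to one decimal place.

Weighting each respondent by the inverse class response rate inflates each class back to its sampled size, so the class weight is n_sampled:
  Grade 2: 360 × 6.5 = 2340
  Grade 3: 300 × 3 = 900
  Grade 4: 300 × 7.5 = 2250
  Grade 5: 60 × 9 = 540
  Grade 6: 140 × 9.5 = 1330
Adjusted estimate = 7360 / 1,160 = 6.34483 → 6.3.

6.3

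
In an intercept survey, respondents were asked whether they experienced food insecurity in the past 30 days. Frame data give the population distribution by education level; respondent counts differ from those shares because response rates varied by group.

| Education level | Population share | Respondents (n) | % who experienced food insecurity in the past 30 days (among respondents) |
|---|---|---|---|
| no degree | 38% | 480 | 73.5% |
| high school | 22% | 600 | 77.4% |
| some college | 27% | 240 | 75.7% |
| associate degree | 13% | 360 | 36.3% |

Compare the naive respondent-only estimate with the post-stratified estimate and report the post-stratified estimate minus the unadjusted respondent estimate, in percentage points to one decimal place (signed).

+2.9 percentage points

Without adjustment, the pooled respondent share is:
  (480/1680)×73.5 + (600/1680)×77.4 + (240/1680)×75.7 + (360/1680)×36.3 = 67.2357%
Post-stratified estimate weights by population shares:
  0.38×73.5 + 0.22×77.4 + 0.27×75.7 + 0.13×36.3 = 70.116%
Difference = 70.116 − 67.2357 = 2.8803 pp.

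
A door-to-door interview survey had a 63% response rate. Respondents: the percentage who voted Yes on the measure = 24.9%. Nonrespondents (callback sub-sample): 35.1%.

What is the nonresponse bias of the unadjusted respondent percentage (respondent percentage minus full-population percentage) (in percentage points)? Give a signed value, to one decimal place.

-3.8 percentage points

Nonresponse fraction = 1 − 0.63 = 0.37.
Bias = (nonresponse fraction) × (respondent percentage − nonrespondent percentage)
     = 0.37 × (24.9 − 35.1) = 0.37 × -10.2 = -3.774.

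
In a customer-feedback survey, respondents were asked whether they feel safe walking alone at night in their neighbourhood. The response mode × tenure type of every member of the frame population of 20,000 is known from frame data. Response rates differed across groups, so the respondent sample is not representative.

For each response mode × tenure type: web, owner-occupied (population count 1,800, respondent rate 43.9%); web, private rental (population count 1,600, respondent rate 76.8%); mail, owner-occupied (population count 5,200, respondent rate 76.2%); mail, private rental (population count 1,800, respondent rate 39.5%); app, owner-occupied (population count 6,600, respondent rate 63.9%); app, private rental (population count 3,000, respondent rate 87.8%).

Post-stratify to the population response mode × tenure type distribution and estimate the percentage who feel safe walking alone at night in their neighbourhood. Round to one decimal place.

67.7%

Each cell contributes population-share × respondent value:
  web, owner-occupied: (1,800/20,000) × 43.9 = 3.951
  web, private rental: (1,600/20,000) × 76.8 = 6.144
  mail, owner-occupied: (5,200/20,000) × 76.2 = 19.812
  mail, private rental: (1,800/20,000) × 39.5 = 3.555
  app, owner-occupied: (6,600/20,000) × 63.9 = 21.087
  app, private rental: (3,000/20,000) × 87.8 = 13.17
Post-stratified estimate = 67.719 → 67.7%.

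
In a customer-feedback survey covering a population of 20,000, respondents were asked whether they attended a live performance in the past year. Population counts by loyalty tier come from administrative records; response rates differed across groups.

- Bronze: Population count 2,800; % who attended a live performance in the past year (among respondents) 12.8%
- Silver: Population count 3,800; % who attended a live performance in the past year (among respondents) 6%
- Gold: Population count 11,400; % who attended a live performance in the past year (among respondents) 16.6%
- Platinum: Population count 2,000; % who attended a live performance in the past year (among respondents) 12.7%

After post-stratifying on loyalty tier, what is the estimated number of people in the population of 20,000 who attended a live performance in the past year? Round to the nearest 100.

Apply each group's respondent rate to its population count:
  Bronze: 2,800 × 12.8% = 358.4
  Silver: 3,800 × 6% = 228
  Gold: 11,400 × 16.6% = 1892.4
  Platinum: 2,000 × 12.7% = 254
Estimated total = 2732.8 → 2,700.

2,700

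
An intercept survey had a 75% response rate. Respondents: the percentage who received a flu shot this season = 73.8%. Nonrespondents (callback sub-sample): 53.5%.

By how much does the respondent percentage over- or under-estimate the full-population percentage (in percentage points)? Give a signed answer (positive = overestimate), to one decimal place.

+5.1 percentage points

Nonresponse fraction = 1 − 0.75 = 0.25.
Bias = (nonresponse fraction) × (respondent percentage − nonrespondent percentage)
     = 0.25 × (73.8 − 53.5) = 0.25 × 20.3 = 5.075.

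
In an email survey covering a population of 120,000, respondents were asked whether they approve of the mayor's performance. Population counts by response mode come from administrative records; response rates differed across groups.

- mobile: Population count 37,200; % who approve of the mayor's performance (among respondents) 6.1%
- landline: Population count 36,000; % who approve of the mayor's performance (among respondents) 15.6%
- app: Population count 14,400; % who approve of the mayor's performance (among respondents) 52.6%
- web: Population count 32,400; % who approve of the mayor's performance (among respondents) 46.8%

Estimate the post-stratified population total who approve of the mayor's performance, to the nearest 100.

Each cell contributes its population count × the respondent rate:
  mobile: 37,200 × 6.1% = 2269.2
  landline: 36,000 × 15.6% = 5616
  app: 14,400 × 52.6% = 7574.4
  web: 32,400 × 46.8% = 15163.2
Estimated total = 30622.8 → 30,600.

30,600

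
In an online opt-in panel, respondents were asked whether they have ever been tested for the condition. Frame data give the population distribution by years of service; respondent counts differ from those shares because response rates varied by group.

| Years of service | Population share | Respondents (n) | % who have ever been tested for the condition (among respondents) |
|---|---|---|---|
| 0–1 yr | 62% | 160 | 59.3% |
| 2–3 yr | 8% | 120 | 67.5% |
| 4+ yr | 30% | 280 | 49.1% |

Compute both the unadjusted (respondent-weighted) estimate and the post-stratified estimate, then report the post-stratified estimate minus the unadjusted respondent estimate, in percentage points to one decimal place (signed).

Without adjustment, the pooled respondent share is:
  (160/560)×59.3 + (120/560)×67.5 + (280/560)×49.1 = 55.9571%
Reweighting by population years of service shares:
  0.62×59.3 + 0.08×67.5 + 0.3×49.1 = 56.896%
Difference = 56.896 − 55.9571 = 0.9389 pp.

+0.9 percentage points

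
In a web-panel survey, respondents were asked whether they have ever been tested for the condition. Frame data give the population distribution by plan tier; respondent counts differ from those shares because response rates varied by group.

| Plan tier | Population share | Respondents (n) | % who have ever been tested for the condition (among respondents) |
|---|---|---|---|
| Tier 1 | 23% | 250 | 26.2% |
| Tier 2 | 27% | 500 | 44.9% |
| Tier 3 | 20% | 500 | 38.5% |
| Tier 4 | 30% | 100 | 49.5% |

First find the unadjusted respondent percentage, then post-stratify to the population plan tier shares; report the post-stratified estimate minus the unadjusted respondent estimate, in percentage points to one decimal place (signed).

+1.3 percentage points

Naive respondent-only estimate (weights = respondent counts):
  (250/1350)×26.2 + (500/1350)×44.9 + (500/1350)×38.5 + (100/1350)×49.5 = 39.4074%
Reweighting by population plan tier shares:
  0.23×26.2 + 0.27×44.9 + 0.2×38.5 + 0.3×49.5 = 40.699%
Difference = 40.699 − 39.4074 = 1.2916 pp.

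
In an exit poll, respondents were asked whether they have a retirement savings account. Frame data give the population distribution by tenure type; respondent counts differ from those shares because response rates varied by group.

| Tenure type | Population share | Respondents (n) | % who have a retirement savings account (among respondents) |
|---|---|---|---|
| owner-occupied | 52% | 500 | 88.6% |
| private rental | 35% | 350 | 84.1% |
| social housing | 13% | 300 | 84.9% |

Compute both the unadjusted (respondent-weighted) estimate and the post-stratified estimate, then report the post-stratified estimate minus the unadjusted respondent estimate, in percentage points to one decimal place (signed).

Unadjusted (pooled respondent) estimate weights by respondent counts:
  (500/1150)×88.6 + (350/1150)×84.1 + (300/1150)×84.9 = 86.2652%
Post-stratifying to population shares instead:
  0.52×88.6 + 0.35×84.1 + 0.13×84.9 = 86.544%
Difference = 86.544 − 86.2652 = 0.2788 pp.

+0.3 percentage points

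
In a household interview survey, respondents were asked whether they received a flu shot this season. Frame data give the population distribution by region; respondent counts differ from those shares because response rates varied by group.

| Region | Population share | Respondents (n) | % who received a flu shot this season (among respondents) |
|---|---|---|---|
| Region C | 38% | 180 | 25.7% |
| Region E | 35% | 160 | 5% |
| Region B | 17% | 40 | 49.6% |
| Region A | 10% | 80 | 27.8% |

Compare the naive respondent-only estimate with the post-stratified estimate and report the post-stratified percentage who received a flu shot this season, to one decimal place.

22.7%

Unadjusted (pooled respondent) estimate weights by respondent counts:
  (180/460)×25.7 + (160/460)×5 + (40/460)×49.6 + (80/460)×27.8 = 20.9435%
Post-stratified estimate weights by population shares:
  0.38×25.7 + 0.35×5 + 0.17×49.6 + 0.1×27.8 = 22.728%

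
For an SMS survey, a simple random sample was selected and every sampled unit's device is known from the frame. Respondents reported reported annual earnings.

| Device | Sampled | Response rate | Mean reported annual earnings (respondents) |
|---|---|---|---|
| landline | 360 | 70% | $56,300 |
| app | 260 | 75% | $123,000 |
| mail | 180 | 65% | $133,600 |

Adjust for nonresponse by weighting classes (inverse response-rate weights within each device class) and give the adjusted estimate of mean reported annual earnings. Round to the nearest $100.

$95,400

Inverse-response-rate weighting restores each class to its sampled count, so class totals weight by n_sampled:
  landline: 360 × 56,300 = 20,268,000
  app: 260 × 123,000 = 31,980,000
  mail: 180 × 133,600 = 24,048,000
Adjusted estimate = 76,296,000 / 800 = 95,370 → $95,400.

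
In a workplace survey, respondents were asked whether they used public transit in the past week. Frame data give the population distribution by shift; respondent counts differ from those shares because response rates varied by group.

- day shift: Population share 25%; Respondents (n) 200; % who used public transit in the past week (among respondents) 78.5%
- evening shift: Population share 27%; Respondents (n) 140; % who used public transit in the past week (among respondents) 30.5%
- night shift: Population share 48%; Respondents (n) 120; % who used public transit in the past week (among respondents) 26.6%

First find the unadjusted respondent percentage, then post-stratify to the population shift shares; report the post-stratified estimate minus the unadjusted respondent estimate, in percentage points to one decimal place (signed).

-9.7 percentage points

Unadjusted (pooled respondent) estimate weights by respondent counts:
  (200/460)×78.5 + (140/460)×30.5 + (120/460)×26.6 = 50.3522%
Post-stratifying to population shares instead:
  0.25×78.5 + 0.27×30.5 + 0.48×26.6 = 40.628%
Difference = 40.628 − 50.3522 = -9.7242 pp.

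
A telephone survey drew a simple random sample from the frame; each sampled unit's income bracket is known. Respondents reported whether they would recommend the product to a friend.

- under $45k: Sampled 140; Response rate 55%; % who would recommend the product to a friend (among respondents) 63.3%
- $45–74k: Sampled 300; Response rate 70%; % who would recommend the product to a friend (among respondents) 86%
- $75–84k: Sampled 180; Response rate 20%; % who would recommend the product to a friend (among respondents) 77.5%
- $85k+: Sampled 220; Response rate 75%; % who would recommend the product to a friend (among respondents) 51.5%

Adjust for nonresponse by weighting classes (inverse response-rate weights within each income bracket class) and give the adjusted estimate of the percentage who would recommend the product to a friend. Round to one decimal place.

71.4%

With weight = n_sampled/n_responded per class, the weighted class total is n_sampled:
  under $45k: 140 × 63.3 = 8862
  $45–74k: 300 × 86 = 25,800
  $75–84k: 180 × 77.5 = 13,950
  $85k+: 220 × 51.5 = 11,330
Adjusted estimate = 59,942 / 840 = 71.3595 → 71.4%.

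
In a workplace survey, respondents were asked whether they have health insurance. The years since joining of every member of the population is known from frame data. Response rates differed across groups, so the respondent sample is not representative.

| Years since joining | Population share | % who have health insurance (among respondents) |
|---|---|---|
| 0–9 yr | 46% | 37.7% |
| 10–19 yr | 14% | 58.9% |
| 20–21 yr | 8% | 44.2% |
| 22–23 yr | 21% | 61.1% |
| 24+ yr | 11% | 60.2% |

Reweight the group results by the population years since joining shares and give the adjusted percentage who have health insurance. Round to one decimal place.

48.6%

Each cell contributes population-share × respondent value:
  0–9 yr: 0.46 × 37.7 = 17.342
  10–19 yr: 0.14 × 58.9 = 8.246
  20–21 yr: 0.08 × 44.2 = 3.536
  22–23 yr: 0.21 × 61.1 = 12.831
  24+ yr: 0.11 × 60.2 = 6.622
Post-stratified estimate = 48.577 → 48.6%.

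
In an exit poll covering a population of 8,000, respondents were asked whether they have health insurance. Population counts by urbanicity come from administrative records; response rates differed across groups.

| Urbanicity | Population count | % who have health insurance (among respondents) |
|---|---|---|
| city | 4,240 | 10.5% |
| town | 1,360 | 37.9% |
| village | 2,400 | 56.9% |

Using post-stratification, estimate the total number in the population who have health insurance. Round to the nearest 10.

2,330

Estimated count per cell = population count × respondent percentage:
  city: 4,240 × 10.5% = 445.2
  town: 1,360 × 37.9% = 515.44
  village: 2,400 × 56.9% = 1365.6
Estimated total = 2326.24 → 2,330.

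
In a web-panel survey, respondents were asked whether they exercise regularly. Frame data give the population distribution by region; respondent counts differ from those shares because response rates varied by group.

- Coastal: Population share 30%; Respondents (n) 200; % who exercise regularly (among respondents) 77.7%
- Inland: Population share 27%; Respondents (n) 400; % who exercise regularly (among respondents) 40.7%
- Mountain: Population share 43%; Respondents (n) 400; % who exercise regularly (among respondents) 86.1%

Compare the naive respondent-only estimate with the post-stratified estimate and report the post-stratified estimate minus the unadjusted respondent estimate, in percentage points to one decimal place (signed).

Without adjustment, the pooled respondent share is:
  (200/1000)×77.7 + (400/1000)×40.7 + (400/1000)×86.1 = 66.26%
Post-stratified estimate weights by population shares:
  0.3×77.7 + 0.27×40.7 + 0.43×86.1 = 71.322%
Difference = 71.322 − 66.26 = 5.062 pp.

+5.1 percentage points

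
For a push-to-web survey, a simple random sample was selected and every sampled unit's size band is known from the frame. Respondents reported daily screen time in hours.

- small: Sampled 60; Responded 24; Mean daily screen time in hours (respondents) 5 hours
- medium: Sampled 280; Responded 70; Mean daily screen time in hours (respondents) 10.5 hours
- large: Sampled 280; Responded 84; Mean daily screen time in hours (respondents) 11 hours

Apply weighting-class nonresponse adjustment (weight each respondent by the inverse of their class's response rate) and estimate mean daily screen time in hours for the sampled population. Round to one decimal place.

10.2

Class response rates: small 24/60 = 40%, medium 70/280 = 25%, large 84/280 = 30%.
Each respondent's weight = sampled/responded in their class; summing within a class gives n_sampled, so:
  small: 60 × 5 = 300
  medium: 280 × 10.5 = 2940
  large: 280 × 11 = 3080
Adjusted estimate = 6320 / 620 = 10.1935 → 10.2.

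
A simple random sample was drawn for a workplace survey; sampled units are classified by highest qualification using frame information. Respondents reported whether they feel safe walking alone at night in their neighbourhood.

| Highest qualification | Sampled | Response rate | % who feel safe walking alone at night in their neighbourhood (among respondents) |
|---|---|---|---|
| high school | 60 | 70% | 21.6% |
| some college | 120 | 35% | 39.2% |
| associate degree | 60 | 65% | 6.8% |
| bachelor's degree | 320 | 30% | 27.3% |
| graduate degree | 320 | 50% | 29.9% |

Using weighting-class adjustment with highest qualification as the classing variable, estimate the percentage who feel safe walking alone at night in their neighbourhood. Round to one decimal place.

28.1%

With weight = n_sampled/n_responded per class, the weighted class total is n_sampled:
  high school: 60 × 21.6 = 1296
  some college: 120 × 39.2 = 4704
  associate degree: 60 × 6.8 = 408
  bachelor's degree: 320 × 27.3 = 8736
  graduate degree: 320 × 29.9 = 9568
Adjusted estimate = 24,712 / 880 = 28.0818 → 28.1%.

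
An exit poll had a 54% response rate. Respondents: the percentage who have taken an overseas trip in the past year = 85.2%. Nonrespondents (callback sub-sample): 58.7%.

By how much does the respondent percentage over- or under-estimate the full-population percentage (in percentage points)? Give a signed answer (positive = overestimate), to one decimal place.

Nonresponse fraction = 1 − 0.54 = 0.46.
Bias = (nonresponse fraction) × (respondent percentage − nonrespondent percentage)
     = 0.46 × (85.2 − 58.7) = 0.46 × 26.5 = 12.19.

+12.2 percentage points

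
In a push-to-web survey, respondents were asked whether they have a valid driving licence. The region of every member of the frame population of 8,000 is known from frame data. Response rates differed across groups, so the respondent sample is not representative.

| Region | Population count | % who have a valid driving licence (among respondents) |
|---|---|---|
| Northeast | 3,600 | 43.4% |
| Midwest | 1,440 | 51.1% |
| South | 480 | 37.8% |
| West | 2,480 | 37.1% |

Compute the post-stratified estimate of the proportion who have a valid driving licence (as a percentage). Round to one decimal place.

Each cell contributes population-share × respondent value:
  Northeast: (3,600/8,000) × 43.4 = 19.53
  Midwest: (1,440/8,000) × 51.1 = 9.198
  South: (480/8,000) × 37.8 = 2.268
  West: (2,480/8,000) × 37.1 = 11.501
Post-stratified estimate = 42.497 → 42.5%.

42.5%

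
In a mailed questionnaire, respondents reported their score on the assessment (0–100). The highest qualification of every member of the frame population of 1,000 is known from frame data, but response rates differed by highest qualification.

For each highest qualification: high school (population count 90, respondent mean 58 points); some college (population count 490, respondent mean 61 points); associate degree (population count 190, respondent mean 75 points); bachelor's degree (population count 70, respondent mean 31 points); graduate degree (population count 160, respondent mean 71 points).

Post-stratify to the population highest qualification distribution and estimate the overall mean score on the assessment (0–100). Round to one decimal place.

62.9

Reweight to the known highest qualification distribution:
  high school: (90/1,000) × 58 = 5.22
  some college: (490/1,000) × 61 = 29.89
  associate degree: (190/1,000) × 75 = 14.25
  bachelor's degree: (70/1,000) × 31 = 2.17
  graduate degree: (160/1,000) × 71 = 11.36
Post-stratified estimate = 62.89 → 62.9.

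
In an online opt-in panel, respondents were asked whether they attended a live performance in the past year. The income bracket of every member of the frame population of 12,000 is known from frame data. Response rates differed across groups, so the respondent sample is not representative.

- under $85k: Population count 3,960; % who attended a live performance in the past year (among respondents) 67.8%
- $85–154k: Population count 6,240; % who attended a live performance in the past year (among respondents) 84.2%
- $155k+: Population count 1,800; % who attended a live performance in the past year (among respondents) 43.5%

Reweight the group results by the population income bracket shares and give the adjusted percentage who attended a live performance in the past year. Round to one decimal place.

72.7%

Each cell contributes population-share × respondent value:
  under $85k: (3,960/12,000) × 67.8 = 22.374
  $85–154k: (6,240/12,000) × 84.2 = 43.784
  $155k+: (1,800/12,000) × 43.5 = 6.525
Post-stratified estimate = 72.683 → 72.7%.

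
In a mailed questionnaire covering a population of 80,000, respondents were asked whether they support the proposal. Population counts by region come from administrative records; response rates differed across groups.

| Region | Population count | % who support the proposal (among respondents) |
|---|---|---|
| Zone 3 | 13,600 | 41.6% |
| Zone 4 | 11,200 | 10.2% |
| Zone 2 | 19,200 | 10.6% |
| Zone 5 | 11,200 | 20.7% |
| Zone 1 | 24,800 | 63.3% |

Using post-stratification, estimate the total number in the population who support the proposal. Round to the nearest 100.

26,900

Apply each group's respondent rate to its population count:
  Zone 3: 13,600 × 41.6% = 5657.6
  Zone 4: 11,200 × 10.2% = 1142.4
  Zone 2: 19,200 × 10.6% = 2035.2
  Zone 5: 11,200 × 20.7% = 2318.4
  Zone 1: 24,800 × 63.3% = 15698.4
Estimated total = 26,852 → 26,900.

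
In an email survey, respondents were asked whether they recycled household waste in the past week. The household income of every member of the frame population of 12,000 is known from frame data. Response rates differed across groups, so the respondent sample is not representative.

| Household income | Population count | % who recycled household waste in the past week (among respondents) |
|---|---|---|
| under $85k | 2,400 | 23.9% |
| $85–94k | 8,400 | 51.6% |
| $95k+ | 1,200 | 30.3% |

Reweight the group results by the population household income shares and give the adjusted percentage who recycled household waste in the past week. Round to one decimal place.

Each cell contributes population-share × respondent value:
  under $85k: (2,400/12,000) × 23.9 = 4.78
  $85–94k: (8,400/12,000) × 51.6 = 36.12
  $95k+: (1,200/12,000) × 30.3 = 3.03
Post-stratified estimate = 43.93 → 43.9%.

43.9%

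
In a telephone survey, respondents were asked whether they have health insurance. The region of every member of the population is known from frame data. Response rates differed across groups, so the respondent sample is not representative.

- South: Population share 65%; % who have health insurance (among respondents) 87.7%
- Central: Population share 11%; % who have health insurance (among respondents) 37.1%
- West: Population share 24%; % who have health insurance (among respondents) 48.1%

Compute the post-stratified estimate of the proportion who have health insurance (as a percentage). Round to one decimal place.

Weight each group's respondent value by its population share:
  South: 0.65 × 87.7 = 57.005
  Central: 0.11 × 37.1 = 4.081
  West: 0.24 × 48.1 = 11.544
Post-stratified estimate = 72.63 → 72.6%.

72.6%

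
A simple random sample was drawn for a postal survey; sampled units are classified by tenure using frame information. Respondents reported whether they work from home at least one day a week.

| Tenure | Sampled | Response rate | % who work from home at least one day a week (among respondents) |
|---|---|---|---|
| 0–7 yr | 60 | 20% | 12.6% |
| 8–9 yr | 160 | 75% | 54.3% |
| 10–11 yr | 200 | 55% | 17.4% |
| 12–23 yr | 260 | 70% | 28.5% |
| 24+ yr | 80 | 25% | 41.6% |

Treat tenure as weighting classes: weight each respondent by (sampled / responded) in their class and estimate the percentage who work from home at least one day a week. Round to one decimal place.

31.1%

With weight = n_sampled/n_responded per class, the weighted class total is n_sampled:
  0–7 yr: 60 × 12.6 = 756
  8–9 yr: 160 × 54.3 = 8688
  10–11 yr: 200 × 17.4 = 3480
  12–23 yr: 260 × 28.5 = 7410
  24+ yr: 80 × 41.6 = 3328
Adjusted estimate = 23,662 / 760 = 31.1342 → 31.1%.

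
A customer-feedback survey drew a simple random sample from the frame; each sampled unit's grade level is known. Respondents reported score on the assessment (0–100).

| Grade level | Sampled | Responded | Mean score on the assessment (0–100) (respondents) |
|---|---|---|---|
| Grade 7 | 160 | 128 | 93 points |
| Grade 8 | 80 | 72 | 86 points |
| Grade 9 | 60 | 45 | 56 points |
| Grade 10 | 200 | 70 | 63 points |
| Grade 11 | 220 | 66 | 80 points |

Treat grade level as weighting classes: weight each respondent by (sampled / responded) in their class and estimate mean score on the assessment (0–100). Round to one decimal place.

Class response rates: Grade 7 128/160 = 80%, Grade 8 72/80 = 90%, Grade 9 45/60 = 75%, Grade 10 70/200 = 35%, Grade 11 66/220 = 30%.
Weighting each respondent by the inverse class response rate inflates each class back to its sampled size, so the class weight is n_sampled:
  Grade 7: 160 × 93 = 14,880
  Grade 8: 80 × 86 = 6880
  Grade 9: 60 × 56 = 3360
  Grade 10: 200 × 63 = 12,600
  Grade 11: 220 × 80 = 17,600
Adjusted estimate = 55,320 / 720 = 76.8333 → 76.8.

76.8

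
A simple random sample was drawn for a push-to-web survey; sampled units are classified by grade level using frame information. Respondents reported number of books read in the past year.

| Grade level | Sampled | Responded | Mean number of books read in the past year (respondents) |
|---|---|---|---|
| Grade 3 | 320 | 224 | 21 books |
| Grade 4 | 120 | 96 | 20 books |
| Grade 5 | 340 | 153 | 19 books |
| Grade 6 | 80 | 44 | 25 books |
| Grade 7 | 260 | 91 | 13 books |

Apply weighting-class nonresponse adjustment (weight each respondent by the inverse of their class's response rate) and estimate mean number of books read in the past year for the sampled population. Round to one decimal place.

18.7

Class response rates: Grade 3 224/320 = 70%, Grade 4 96/120 = 80%, Grade 5 153/340 = 45%, Grade 6 44/80 = 55%, Grade 7 91/260 = 35%.
Weighting each respondent by the inverse class response rate inflates each class back to its sampled size, so the class weight is n_sampled:
  Grade 3: 320 × 21 = 6720
  Grade 4: 120 × 20 = 2400
  Grade 5: 340 × 19 = 6460
  Grade 6: 80 × 25 = 2000
  Grade 7: 260 × 13 = 3380
Adjusted estimate = 20,960 / 1,120 = 18.7143 → 18.7.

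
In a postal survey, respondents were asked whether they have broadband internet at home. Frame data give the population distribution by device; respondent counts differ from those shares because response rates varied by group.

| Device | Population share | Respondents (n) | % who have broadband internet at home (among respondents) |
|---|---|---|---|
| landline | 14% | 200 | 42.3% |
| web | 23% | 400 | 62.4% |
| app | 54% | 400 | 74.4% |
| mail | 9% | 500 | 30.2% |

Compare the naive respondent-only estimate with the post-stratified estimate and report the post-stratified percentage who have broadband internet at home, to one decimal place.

Naive respondent-only estimate (weights = respondent counts):
  (200/1500)×42.3 + (400/1500)×62.4 + (400/1500)×74.4 + (500/1500)×30.2 = 52.1867%
Post-stratified estimate weights by population shares:
  0.14×42.3 + 0.23×62.4 + 0.54×74.4 + 0.09×30.2 = 63.168%

63.2%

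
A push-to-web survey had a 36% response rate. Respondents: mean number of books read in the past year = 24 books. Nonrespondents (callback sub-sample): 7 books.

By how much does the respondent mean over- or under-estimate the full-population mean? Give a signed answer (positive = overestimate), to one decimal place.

+10.9

Nonresponse fraction = 1 − 0.36 = 0.64.
Bias = (nonresponse fraction) × (respondent mean − nonrespondent mean)
     = 0.64 × (24 − 7) = 0.64 × 17 = 10.88.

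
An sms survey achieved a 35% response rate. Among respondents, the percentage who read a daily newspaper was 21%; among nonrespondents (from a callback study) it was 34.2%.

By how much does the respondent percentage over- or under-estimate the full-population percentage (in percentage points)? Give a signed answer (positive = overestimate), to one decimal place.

-8.6 percentage points

Nonresponse fraction = 1 − 0.35 = 0.65.
Bias = (nonresponse fraction) × (respondent percentage − nonrespondent percentage)
     = 0.65 × (21 − 34.2) = 0.65 × -13.2 = -8.58.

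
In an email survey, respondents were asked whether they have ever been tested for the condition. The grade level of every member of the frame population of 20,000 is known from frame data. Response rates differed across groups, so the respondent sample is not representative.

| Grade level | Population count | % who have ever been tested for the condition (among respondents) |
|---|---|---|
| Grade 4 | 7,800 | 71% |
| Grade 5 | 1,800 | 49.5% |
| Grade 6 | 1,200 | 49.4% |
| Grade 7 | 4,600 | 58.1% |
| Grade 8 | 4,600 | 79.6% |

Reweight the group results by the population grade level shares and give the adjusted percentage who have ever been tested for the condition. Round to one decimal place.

Weight each group's respondent value by its population share:
  Grade 4: (7,800/20,000) × 71 = 27.69
  Grade 5: (1,800/20,000) × 49.5 = 4.455
  Grade 6: (1,200/20,000) × 49.4 = 2.964
  Grade 7: (4,600/20,000) × 58.1 = 13.363
  Grade 8: (4,600/20,000) × 79.6 = 18.308
Post-stratified estimate = 66.78 → 66.8%.

66.8%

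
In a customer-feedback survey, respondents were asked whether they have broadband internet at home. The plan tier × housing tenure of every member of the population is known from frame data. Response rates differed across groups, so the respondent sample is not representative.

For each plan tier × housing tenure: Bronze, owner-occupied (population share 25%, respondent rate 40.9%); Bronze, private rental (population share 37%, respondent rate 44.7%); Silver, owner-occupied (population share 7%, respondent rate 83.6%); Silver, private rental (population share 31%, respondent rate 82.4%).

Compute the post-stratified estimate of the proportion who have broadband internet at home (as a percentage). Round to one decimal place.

Reweight to the known plan tier × housing tenure distribution:
  Bronze, owner-occupied: 0.25 × 40.9 = 10.225
  Bronze, private rental: 0.37 × 44.7 = 16.539
  Silver, owner-occupied: 0.07 × 83.6 = 5.852
  Silver, private rental: 0.31 × 82.4 = 25.544
Post-stratified estimate = 58.16 → 58.2%.

58.2%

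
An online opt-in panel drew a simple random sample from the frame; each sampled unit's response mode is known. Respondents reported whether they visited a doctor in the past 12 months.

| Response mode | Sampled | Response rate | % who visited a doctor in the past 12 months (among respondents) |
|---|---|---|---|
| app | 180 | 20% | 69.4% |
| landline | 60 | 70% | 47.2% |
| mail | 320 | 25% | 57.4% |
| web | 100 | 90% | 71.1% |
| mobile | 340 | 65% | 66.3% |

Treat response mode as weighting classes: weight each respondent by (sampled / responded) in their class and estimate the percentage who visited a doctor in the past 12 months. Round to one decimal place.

63.3%

Inverse-response-rate weighting restores each class to its sampled count, so class totals weight by n_sampled:
  app: 180 × 69.4 = 12492
  landline: 60 × 47.2 = 2832
  mail: 320 × 57.4 = 18,368
  web: 100 × 71.1 = 7110
  mobile: 340 × 66.3 = 22,542
Adjusted estimate = 63,344 / 1,000 = 63.344 → 63.3%.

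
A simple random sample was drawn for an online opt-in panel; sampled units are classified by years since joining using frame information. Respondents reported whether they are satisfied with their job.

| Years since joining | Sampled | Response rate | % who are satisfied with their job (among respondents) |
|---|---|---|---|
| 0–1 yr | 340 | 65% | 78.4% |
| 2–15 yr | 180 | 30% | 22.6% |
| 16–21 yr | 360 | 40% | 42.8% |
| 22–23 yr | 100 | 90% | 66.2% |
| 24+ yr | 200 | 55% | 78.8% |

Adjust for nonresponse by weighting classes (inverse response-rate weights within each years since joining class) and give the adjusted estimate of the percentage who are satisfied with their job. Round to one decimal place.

58.1%

Each respondent's weight = sampled/responded in their class; summing within a class gives n_sampled, so:
  0–1 yr: 340 × 78.4 = 26656
  2–15 yr: 180 × 22.6 = 4068
  16–21 yr: 360 × 42.8 = 15408
  22–23 yr: 100 × 66.2 = 6620
  24+ yr: 200 × 78.8 = 15,760
Adjusted estimate = 68,512 / 1,180 = 58.061 → 58.1%.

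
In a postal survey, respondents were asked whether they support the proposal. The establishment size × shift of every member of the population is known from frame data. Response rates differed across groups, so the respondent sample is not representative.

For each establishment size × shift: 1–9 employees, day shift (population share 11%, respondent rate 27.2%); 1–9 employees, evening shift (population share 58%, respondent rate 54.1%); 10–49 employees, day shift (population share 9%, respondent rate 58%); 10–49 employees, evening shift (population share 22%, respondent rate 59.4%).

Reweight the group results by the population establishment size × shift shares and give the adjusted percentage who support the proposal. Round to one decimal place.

52.7%

Post-stratification weights by population share, not respondent share:
  1–9 employees, day shift: 0.11 × 27.2 = 2.992
  1–9 employees, evening shift: 0.58 × 54.1 = 31.378
  10–49 employees, day shift: 0.09 × 58 = 5.22
  10–49 employees, evening shift: 0.22 × 59.4 = 13.068
Post-stratified estimate = 52.658 → 52.7%.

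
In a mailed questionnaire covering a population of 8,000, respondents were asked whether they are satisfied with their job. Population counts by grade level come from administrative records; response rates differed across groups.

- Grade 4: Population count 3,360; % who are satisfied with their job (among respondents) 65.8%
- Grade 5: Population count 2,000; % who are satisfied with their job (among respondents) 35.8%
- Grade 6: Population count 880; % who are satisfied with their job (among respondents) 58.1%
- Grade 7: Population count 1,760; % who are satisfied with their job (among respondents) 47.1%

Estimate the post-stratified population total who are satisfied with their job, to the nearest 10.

Estimated count per cell = population count × respondent percentage:
  Grade 4: 3,360 × 65.8% = 2210.88
  Grade 5: 2,000 × 35.8% = 716
  Grade 6: 880 × 58.1% = 511.28
  Grade 7: 1,760 × 47.1% = 828.96
Estimated total = 4267.12 → 4,270.

4,270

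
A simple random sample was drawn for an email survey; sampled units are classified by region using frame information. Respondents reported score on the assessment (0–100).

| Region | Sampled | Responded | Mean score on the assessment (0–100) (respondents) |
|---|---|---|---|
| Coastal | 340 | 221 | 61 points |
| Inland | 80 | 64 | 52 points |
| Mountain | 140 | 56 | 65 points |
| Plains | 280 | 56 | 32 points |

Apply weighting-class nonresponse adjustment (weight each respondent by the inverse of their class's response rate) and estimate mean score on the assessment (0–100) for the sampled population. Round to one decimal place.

Response rates by class: Coastal 221/340 = 65%, Inland 64/80 = 80%, Mountain 56/140 = 40%, Plains 56/280 = 20%.
With weight = n_sampled/n_responded per class, the weighted class total is n_sampled:
  Coastal: 340 × 61 = 20,740
  Inland: 80 × 52 = 4160
  Mountain: 140 × 65 = 9100
  Plains: 280 × 32 = 8960
Adjusted estimate = 42,960 / 840 = 51.1429 → 51.1.

51.1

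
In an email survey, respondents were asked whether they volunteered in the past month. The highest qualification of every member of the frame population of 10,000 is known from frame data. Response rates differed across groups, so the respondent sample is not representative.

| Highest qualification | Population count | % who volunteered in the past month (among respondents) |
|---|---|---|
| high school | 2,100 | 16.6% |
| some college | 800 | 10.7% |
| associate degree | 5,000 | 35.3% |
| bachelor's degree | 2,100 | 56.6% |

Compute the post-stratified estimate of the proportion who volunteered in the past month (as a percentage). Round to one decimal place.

Post-stratification weights by population share, not respondent share:
  high school: (2,100/10,000) × 16.6 = 3.486
  some college: (800/10,000) × 10.7 = 0.856
  associate degree: (5,000/10,000) × 35.3 = 17.65
  bachelor's degree: (2,100/10,000) × 56.6 = 11.886
Post-stratified estimate = 33.878 → 33.9%.

33.9%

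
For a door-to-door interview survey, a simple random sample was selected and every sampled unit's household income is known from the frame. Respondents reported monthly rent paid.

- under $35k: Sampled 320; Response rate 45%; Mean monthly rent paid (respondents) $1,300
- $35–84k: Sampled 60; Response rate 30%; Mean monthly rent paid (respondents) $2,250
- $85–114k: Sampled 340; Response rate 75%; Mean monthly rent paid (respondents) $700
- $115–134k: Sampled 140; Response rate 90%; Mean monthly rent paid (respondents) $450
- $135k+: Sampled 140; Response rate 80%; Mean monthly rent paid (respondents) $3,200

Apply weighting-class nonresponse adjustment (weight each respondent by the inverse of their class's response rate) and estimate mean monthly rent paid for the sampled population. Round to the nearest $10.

Each respondent's weight = sampled/responded in their class; summing within a class gives n_sampled, so:
  under $35k: 320 × 1300 = 416,000
  $35–84k: 60 × 2250 = 135,000
  $85–114k: 340 × 700 = 238,000
  $115–134k: 140 × 450 = 63,000
  $135k+: 140 × 3200 = 448,000
Adjusted estimate = 1,300,000 / 1,000 = 1300 → $1,300.

$1,300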